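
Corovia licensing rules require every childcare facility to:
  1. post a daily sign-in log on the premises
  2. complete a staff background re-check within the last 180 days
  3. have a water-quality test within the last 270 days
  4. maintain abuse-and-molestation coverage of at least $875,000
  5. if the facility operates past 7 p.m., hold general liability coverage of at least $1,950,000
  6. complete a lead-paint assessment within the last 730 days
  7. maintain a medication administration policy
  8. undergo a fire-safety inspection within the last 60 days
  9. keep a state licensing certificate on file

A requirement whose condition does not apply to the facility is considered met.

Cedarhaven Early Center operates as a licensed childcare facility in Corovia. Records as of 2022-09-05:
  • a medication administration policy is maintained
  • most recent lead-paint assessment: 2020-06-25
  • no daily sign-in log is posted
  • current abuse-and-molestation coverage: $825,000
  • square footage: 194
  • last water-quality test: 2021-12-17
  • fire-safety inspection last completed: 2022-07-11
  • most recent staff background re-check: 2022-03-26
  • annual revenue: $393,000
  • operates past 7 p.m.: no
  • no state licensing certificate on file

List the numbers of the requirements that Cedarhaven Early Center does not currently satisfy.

1, 4, 6, 9

1. daily sign-in log absent → not met
2. staff background re-check 163 days ago vs limit 180 → met
3. water-quality test 262 days ago vs limit 270 → met
4. abuse-and-molestation coverage $825,000 < $875,000 → not met
5. condition 'operates past 7 p.m.' does not hold → requirement n/a → met
6. lead-paint assessment 802 days ago vs limit 730 → not met
7. medication administration policy present → met
8. fire-safety inspection 56 days ago vs limit 60 → met
9. state licensing certificate absent → not met
Not met: 1, 4, 6, 9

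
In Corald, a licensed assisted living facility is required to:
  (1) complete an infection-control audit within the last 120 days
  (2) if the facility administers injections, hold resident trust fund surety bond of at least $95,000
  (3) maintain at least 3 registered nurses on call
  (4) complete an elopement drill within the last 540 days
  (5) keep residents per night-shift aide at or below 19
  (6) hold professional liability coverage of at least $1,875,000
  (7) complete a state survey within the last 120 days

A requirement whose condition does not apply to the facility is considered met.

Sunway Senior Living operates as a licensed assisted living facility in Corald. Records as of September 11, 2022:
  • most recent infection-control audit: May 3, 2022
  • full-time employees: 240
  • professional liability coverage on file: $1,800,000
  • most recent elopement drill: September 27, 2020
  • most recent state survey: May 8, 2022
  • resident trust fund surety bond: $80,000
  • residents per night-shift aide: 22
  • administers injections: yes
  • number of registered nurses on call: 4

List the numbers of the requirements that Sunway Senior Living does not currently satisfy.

1. infection-control audit 131 days ago vs limit 120 → not met
2. condition 'administers injections' holds; resident trust fund surety bond $80,000 < $95,000 → not met
3. registered nurses on call 4 ≥ 3 → met
4. elopement drill 714 days ago vs limit 540 → not met
5. residents per night-shift aide 22 > 19 → not met
6. professional liability coverage $1,800,000 < $1,875,000 → not met
7. state survey 126 days ago vs limit 120 → not met
Not met: 1, 2, 4, 5, 6, 7

1, 2, 4, 5, 6, 7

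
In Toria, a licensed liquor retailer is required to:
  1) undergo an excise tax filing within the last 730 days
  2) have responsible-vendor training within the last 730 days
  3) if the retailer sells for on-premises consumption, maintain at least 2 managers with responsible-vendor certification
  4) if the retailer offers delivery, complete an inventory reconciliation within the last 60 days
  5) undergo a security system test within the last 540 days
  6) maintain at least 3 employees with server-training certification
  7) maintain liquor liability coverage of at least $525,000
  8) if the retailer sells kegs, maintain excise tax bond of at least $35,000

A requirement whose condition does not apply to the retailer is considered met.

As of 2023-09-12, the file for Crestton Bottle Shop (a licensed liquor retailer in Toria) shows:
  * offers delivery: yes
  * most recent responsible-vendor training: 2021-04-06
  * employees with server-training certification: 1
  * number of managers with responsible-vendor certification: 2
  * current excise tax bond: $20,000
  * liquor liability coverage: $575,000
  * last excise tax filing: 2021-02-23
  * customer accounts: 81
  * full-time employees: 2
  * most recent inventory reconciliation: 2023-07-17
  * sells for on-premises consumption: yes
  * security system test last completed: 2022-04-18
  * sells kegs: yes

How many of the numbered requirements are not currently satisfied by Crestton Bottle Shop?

1. excise tax filing 931 days ago vs limit 730 → not met
2. responsible-vendor training 889 days ago vs limit 730 → not met
3. condition 'sells for on-premises consumption' holds; managers with responsible-vendor certification 2 ≥ 2 → met
4. condition 'offers delivery' holds; inventory reconciliation 57 days ago vs limit 60 → met
5. security system test 512 days ago vs limit 540 → met
6. employees with server-training certification 1 < 3 → not met
7. liquor liability coverage $575,000 ≥ $525,000 → met
8. condition 'sells kegs' holds; excise tax bond $20,000 < $35,000 → not met
Not met: 4 of 8

4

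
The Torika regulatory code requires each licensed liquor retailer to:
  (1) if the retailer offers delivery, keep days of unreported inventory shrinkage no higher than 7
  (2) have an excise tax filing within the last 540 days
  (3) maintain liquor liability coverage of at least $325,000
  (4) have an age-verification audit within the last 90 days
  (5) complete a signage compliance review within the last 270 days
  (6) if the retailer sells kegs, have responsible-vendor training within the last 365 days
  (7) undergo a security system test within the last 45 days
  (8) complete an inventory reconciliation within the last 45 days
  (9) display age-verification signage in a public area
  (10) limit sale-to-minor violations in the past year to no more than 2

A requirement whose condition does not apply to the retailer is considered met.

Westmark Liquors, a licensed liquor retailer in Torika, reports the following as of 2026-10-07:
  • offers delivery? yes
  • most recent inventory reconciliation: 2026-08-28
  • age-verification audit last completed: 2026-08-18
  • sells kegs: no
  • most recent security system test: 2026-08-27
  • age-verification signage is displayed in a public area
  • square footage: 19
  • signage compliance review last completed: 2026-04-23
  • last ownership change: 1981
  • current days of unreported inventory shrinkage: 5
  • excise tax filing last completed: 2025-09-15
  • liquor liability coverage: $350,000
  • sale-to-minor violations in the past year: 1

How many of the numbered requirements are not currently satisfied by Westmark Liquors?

0

1. condition 'offers delivery' holds; days of unreported inventory shrinkage 5 ≤ 7 → met
2. excise tax filing 387 days ago vs limit 540 → met
3. liquor liability coverage $350,000 ≥ $325,000 → met
4. age-verification audit 50 days ago vs limit 90 → met
5. signage compliance review 167 days ago vs limit 270 → met
6. condition 'sells kegs' does not hold → requirement n/a → met
7. security system test 41 days ago vs limit 45 → met
8. inventory reconciliation 40 days ago vs limit 45 → met
9. age-verification signage present → met
10. sale-to-minor violations in the past year 1 ≤ 2 → met
Not met: 0 of 10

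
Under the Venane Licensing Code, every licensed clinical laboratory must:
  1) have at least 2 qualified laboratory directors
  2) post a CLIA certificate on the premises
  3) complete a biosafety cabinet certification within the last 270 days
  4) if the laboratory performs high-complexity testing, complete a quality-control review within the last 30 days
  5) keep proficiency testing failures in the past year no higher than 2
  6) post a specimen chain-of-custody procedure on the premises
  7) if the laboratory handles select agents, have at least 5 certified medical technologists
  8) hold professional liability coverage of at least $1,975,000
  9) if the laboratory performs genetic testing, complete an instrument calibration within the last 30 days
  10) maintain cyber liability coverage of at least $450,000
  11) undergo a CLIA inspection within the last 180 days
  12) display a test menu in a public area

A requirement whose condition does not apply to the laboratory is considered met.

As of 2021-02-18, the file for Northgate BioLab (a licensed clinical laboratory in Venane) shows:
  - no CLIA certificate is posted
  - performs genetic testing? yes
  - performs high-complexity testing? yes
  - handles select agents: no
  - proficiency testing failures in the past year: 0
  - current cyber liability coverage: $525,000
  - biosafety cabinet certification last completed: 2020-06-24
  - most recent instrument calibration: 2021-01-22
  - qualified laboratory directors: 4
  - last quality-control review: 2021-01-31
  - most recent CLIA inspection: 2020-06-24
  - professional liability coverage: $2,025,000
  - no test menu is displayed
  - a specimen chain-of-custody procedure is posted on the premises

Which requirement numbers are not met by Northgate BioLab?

2, 11, 12

1. qualified laboratory directors 4 ≥ 2 → met
2. CLIA certificate absent → not met
3. biosafety cabinet certification 239 days ago vs limit 270 → met
4. condition 'performs high-complexity testing' holds; quality-control review 18 days ago vs limit 30 → met
5. proficiency testing failures in the past year 0 ≤ 2 → met
6. specimen chain-of-custody procedure present → met
7. condition 'handles select agents' does not hold → requirement n/a → met
8. professional liability coverage $2,025,000 ≥ $1,975,000 → met
9. condition 'performs genetic testing' holds; instrument calibration 27 days ago vs limit 30 → met
10. cyber liability coverage $525,000 ≥ $450,000 → met
11. CLIA inspection 239 days ago vs limit 180 → not met
12. test menu absent → not met
Not met: 2, 11, 12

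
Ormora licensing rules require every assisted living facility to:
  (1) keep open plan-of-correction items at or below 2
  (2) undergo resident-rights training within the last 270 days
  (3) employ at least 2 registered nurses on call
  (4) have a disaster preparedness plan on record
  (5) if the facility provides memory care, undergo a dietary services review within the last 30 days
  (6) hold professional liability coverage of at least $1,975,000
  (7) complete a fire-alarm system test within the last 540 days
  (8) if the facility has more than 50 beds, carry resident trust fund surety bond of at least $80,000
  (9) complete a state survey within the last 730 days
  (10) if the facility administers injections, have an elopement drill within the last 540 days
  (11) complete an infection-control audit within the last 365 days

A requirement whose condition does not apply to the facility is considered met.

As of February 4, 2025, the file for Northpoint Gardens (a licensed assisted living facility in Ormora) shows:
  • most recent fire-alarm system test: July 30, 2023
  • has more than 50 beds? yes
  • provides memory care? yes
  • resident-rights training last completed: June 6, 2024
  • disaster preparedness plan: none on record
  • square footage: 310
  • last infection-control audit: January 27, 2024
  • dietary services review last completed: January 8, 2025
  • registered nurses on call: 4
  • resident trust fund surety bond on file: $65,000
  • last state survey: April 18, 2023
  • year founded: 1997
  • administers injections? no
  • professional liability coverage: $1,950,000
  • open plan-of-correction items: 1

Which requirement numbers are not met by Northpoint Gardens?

4, 6, 7, 8, 11

1. open plan-of-correction items 1 ≤ 2 → met
2. resident-rights training 243 days ago vs limit 270 → met
3. registered nurses on call 4 ≥ 2 → met
4. disaster preparedness plan absent → not met
5. condition 'provides memory care' holds; dietary services review 27 days ago vs limit 30 → met
6. professional liability coverage $1,950,000 < $1,975,000 → not met
7. fire-alarm system test 555 days ago vs limit 540 → not met
8. condition 'has more than 50 beds' holds; resident trust fund surety bond $65,000 < $80,000 → not met
9. state survey 658 days ago vs limit 730 → met
10. condition 'administers injections' does not hold → requirement n/a → met
11. infection-control audit 374 days ago vs limit 365 → not met
Not met: 4, 6, 7, 8, 11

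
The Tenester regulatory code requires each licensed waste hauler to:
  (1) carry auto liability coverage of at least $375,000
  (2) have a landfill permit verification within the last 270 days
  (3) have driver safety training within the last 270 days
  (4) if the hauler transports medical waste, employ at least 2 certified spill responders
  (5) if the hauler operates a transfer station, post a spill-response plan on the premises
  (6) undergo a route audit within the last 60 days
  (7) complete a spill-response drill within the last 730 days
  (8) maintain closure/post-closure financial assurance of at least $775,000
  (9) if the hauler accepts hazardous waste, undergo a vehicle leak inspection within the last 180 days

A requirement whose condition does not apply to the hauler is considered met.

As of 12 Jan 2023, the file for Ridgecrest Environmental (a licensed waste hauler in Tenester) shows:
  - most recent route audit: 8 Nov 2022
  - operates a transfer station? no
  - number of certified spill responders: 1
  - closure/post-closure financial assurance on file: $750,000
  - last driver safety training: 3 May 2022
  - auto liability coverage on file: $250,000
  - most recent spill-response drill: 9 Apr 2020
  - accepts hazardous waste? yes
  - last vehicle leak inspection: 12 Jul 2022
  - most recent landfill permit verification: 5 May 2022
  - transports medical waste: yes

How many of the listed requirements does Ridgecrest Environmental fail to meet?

6

1. auto liability coverage $250,000 < $375,000 → not met
2. landfill permit verification 252 days ago vs limit 270 → met
3. driver safety training 254 days ago vs limit 270 → met
4. condition 'transports medical waste' holds; certified spill responders 1 < 2 → not met
5. condition 'operates a transfer station' does not hold → requirement n/a → met
6. route audit 65 days ago vs limit 60 → not met
7. spill-response drill 1008 days ago vs limit 730 → not met
8. closure/post-closure financial assurance $750,000 < $775,000 → not met
9. condition 'accepts hazardous waste' holds; vehicle leak inspection 184 days ago vs limit 180 → not met
Not met: 6 of 9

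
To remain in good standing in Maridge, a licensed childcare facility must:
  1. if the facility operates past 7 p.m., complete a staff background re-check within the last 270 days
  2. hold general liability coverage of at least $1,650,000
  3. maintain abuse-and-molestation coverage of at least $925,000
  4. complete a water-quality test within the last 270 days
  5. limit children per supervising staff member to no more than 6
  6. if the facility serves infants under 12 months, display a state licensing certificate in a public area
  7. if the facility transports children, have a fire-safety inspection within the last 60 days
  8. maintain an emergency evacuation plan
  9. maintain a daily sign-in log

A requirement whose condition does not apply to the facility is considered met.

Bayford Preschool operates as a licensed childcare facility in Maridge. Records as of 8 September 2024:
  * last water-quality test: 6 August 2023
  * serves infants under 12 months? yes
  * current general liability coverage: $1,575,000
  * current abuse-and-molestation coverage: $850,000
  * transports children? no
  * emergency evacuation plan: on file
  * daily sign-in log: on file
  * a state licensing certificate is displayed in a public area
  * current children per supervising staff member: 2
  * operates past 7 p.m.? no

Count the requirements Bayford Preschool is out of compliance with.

3

1. condition 'operates past 7 p.m.' does not hold → requirement n/a → met
2. general liability coverage $1,575,000 < $1,650,000 → not met
3. abuse-and-molestation coverage $850,000 < $925,000 → not met
4. water-quality test 399 days ago vs limit 270 → not met
5. children per supervising staff member 2 ≤ 6 → met
6. condition 'serves infants under 12 months' holds; state licensing certificate present → met
7. condition 'transports children' does not hold → requirement n/a → met
8. emergency evacuation plan present → met
9. daily sign-in log present → met
Not met: 3 of 9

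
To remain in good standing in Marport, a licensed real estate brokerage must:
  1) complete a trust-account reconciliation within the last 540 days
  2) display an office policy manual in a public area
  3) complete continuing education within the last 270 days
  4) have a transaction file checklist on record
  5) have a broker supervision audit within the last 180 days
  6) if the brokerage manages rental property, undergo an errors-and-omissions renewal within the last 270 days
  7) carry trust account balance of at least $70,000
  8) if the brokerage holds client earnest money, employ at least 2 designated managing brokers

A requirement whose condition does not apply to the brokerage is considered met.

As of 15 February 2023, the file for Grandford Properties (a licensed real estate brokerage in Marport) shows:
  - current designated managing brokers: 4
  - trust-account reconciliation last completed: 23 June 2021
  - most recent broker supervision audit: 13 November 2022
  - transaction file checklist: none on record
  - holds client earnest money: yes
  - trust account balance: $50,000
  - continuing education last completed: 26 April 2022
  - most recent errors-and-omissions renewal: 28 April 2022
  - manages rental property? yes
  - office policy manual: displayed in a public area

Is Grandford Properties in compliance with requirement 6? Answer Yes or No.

6. condition 'manages rental property' holds; errors-and-omissions renewal 293 days ago vs limit 270 → not met

No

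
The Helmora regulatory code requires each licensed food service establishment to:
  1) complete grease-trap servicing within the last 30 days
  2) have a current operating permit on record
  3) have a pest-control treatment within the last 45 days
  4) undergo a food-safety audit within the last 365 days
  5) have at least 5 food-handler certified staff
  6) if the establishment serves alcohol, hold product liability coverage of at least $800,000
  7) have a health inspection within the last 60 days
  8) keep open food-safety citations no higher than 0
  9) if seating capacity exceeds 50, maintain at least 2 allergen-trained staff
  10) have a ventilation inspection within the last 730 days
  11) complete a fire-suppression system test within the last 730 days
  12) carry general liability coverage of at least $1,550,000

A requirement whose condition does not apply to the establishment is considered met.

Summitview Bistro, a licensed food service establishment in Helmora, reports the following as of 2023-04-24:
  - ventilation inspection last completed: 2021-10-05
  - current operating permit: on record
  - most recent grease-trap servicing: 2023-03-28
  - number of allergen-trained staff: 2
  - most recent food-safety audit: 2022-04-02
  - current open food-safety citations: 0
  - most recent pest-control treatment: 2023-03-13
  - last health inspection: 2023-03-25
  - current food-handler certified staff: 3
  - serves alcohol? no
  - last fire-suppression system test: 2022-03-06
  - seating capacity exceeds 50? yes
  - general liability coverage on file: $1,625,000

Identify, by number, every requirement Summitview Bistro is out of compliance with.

4, 5

1. grease-trap servicing 27 days ago vs limit 30 → met
2. current operating permit present → met
3. pest-control treatment 42 days ago vs limit 45 → met
4. food-safety audit 387 days ago vs limit 365 → not met
5. food-handler certified staff 3 < 5 → not met
6. condition 'serves alcohol' does not hold → requirement n/a → met
7. health inspection 30 days ago vs limit 60 → met
8. open food-safety citations 0 ≤ 0 → met
9. condition 'seating capacity exceeds 50' holds; allergen-trained staff 2 ≥ 2 → met
10. ventilation inspection 566 days ago vs limit 730 → met
11. fire-suppression system test 414 days ago vs limit 730 → met
12. general liability coverage $1,625,000 ≥ $1,550,000 → met
Not met: 4, 5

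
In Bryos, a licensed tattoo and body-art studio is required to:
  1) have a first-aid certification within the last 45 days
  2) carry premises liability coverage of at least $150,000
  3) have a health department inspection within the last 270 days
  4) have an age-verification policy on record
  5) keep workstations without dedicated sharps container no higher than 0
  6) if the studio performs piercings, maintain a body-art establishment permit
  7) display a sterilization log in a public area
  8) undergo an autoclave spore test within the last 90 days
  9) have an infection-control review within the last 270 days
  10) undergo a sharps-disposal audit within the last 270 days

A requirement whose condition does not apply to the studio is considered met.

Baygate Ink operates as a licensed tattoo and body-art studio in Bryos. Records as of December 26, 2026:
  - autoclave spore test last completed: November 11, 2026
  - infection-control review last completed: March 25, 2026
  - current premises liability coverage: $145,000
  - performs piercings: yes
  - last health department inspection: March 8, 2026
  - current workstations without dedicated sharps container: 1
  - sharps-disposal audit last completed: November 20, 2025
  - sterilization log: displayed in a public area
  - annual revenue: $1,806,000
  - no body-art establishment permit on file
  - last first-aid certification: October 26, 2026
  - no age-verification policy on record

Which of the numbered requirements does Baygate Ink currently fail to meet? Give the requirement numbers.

1. first-aid certification 61 days ago vs limit 45 → not met
2. premises liability coverage $145,000 < $150,000 → not met
3. health department inspection 293 days ago vs limit 270 → not met
4. age-verification policy absent → not met
5. workstations without dedicated sharps container 1 > 0 → not met
6. condition 'performs piercings' holds; body-art establishment permit absent → not met
7. sterilization log present → met
8. autoclave spore test 45 days ago vs limit 90 → met
9. infection-control review 276 days ago vs limit 270 → not met
10. sharps-disposal audit 401 days ago vs limit 270 → not met
Not met: 1, 2, 3, 4, 5, 6, 9, 10

1, 2, 3, 4, 5, 6, 9, 10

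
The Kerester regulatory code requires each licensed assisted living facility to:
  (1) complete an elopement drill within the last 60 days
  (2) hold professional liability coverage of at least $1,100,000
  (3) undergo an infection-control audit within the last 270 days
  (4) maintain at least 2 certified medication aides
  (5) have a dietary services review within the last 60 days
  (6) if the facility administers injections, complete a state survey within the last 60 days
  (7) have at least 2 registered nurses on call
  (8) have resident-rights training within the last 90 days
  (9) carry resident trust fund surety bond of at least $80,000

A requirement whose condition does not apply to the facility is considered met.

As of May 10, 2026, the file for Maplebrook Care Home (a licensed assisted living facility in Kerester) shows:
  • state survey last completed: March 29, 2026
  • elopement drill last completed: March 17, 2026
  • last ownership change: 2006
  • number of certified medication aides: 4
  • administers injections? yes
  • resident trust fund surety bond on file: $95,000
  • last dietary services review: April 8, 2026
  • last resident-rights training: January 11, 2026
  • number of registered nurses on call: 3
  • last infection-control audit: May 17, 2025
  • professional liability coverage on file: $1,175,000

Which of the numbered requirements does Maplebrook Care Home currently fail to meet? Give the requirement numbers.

1. elopement drill 54 days ago vs limit 60 → met
2. professional liability coverage $1,175,000 ≥ $1,100,000 → met
3. infection-control audit 358 days ago vs limit 270 → not met
4. certified medication aides 4 ≥ 2 → met
5. dietary services review 32 days ago vs limit 60 → met
6. condition 'administers injections' holds; state survey 42 days ago vs limit 60 → met
7. registered nurses on call 3 ≥ 2 → met
8. resident-rights training 119 days ago vs limit 90 → not met
9. resident trust fund surety bond $95,000 ≥ $80,000 → met
Not met: 3, 8

3, 8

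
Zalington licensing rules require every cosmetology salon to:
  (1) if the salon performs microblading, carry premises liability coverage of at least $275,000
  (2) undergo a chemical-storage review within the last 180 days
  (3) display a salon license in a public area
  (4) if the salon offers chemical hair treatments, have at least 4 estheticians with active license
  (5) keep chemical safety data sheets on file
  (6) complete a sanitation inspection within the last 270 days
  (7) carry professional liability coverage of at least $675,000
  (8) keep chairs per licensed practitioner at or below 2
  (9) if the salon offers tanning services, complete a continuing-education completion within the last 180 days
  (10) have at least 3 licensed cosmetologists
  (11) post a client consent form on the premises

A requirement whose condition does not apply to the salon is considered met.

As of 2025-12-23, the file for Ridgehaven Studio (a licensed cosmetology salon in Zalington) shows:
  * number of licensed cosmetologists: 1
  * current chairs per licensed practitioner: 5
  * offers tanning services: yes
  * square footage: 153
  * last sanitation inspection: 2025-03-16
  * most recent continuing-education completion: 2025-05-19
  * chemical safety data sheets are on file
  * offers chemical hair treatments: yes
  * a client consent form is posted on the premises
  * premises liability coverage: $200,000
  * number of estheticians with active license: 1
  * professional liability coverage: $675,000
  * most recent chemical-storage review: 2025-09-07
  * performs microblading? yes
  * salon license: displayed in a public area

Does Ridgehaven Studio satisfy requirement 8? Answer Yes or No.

8. chairs per licensed practitioner 5 > 2 → not met

No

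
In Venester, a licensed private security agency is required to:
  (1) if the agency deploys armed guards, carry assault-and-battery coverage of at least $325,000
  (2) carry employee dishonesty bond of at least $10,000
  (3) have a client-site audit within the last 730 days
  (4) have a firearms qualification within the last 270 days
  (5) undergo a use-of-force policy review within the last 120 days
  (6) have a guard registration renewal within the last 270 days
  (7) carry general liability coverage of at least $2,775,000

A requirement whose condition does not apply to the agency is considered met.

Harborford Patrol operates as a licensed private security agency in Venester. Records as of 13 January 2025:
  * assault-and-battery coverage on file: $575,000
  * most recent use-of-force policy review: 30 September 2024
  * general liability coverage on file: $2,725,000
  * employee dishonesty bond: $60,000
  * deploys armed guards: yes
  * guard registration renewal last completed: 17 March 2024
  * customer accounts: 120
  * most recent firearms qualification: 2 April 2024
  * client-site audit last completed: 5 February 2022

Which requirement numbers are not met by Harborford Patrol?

1. condition 'deploys armed guards' holds; assault-and-battery coverage $575,000 ≥ $325,000 → met
2. employee dishonesty bond $60,000 ≥ $10,000 → met
3. client-site audit 1073 days ago vs limit 730 → not met
4. firearms qualification 286 days ago vs limit 270 → not met
5. use-of-force policy review 105 days ago vs limit 120 → met
6. guard registration renewal 302 days ago vs limit 270 → not met
7. general liability coverage $2,725,000 < $2,775,000 → not met
Not met: 3, 4, 6, 7

3, 4, 6, 7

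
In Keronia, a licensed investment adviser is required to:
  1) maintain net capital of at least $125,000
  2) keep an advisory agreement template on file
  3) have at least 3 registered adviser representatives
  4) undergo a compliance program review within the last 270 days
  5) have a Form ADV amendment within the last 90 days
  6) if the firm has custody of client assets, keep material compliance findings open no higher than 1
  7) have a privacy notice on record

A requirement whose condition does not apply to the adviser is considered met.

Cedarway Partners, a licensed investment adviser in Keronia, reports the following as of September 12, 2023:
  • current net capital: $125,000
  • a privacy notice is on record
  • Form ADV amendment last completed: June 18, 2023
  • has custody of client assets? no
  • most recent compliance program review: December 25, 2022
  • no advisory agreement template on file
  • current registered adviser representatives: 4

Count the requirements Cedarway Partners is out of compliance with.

1

1. net capital $125,000 ≥ $125,000 → met
2. advisory agreement template absent → not met
3. registered adviser representatives 4 ≥ 3 → met
4. compliance program review 261 days ago vs limit 270 → met
5. Form ADV amendment 86 days ago vs limit 90 → met
6. condition 'has custody of client assets' does not hold → requirement n/a → met
7. privacy notice present → met
Not met: 1 of 7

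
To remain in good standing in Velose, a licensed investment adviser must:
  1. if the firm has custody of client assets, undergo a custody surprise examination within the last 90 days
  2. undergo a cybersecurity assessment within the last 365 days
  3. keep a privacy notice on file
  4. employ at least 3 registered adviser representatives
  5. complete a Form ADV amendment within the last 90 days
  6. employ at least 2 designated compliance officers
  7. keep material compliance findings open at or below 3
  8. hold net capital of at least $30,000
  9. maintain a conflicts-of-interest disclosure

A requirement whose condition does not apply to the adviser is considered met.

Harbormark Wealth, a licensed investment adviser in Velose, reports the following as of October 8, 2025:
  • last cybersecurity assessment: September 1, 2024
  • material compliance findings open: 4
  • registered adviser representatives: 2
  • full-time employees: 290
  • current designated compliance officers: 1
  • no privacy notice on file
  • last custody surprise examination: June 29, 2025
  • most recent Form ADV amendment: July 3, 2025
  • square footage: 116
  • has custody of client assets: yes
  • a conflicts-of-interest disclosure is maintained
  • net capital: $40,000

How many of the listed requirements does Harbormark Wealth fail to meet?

1. condition 'has custody of client assets' holds; custody surprise examination 101 days ago vs limit 90 → not met
2. cybersecurity assessment 402 days ago vs limit 365 → not met
3. privacy notice absent → not met
4. registered adviser representatives 2 < 3 → not met
5. Form ADV amendment 97 days ago vs limit 90 → not met
6. designated compliance officers 1 < 2 → not met
7. material compliance findings open 4 > 3 → not met
8. net capital $40,000 ≥ $30,000 → met
9. conflicts-of-interest disclosure present → met
Not met: 7 of 9

7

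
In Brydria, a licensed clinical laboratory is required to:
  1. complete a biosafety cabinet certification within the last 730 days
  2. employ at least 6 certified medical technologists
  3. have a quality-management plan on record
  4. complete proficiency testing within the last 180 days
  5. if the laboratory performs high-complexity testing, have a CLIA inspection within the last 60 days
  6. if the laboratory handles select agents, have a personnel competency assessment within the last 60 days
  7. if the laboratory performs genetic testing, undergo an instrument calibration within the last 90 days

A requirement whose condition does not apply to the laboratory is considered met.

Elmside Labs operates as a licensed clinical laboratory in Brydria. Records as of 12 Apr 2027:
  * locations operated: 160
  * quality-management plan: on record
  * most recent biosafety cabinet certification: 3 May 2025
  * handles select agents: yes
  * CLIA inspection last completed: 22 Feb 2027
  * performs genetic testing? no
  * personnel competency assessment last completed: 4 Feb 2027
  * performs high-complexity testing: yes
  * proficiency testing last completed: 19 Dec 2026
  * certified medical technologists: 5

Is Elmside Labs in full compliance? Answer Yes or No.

1. biosafety cabinet certification 709 days ago vs limit 730 → met
2. certified medical technologists 5 < 6 → not met
3. quality-management plan present → met
4. proficiency testing 114 days ago vs limit 180 → met
5. condition 'performs high-complexity testing' holds; CLIA inspection 49 days ago vs limit 60 → met
6. condition 'handles select agents' holds; personnel competency assessment 67 days ago vs limit 60 → not met
7. condition 'performs genetic testing' does not hold → requirement n/a → met
Not met: 2, 6

No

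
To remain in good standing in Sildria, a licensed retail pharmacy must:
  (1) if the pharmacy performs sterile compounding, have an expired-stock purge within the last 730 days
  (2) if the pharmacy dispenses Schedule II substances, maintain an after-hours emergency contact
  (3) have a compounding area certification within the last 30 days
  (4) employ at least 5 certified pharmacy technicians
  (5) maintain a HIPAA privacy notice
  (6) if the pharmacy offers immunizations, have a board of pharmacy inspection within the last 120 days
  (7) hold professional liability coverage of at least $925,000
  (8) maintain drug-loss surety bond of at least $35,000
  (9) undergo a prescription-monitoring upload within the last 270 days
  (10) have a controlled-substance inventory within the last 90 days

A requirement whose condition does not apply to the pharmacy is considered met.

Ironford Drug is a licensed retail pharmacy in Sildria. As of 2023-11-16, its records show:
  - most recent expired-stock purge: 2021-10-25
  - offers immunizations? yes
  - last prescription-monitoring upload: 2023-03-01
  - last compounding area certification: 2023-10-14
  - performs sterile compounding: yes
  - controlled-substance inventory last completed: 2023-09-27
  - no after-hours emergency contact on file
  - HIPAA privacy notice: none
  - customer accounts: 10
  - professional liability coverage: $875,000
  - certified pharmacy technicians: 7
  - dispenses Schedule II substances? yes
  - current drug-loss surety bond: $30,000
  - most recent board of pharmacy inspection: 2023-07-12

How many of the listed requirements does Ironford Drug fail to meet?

7

1. condition 'performs sterile compounding' holds; expired-stock purge 752 days ago vs limit 730 → not met
2. condition 'dispenses Schedule II substances' holds; after-hours emergency contact absent → not met
3. compounding area certification 33 days ago vs limit 30 → not met
4. certified pharmacy technicians 7 ≥ 5 → met
5. HIPAA privacy notice absent → not met
6. condition 'offers immunizations' holds; board of pharmacy inspection 127 days ago vs limit 120 → not met
7. professional liability coverage $875,000 < $925,000 → not met
8. drug-loss surety bond $30,000 < $35,000 → not met
9. prescription-monitoring upload 260 days ago vs limit 270 → met
10. controlled-substance inventory 50 days ago vs limit 90 → met
Not met: 7 of 10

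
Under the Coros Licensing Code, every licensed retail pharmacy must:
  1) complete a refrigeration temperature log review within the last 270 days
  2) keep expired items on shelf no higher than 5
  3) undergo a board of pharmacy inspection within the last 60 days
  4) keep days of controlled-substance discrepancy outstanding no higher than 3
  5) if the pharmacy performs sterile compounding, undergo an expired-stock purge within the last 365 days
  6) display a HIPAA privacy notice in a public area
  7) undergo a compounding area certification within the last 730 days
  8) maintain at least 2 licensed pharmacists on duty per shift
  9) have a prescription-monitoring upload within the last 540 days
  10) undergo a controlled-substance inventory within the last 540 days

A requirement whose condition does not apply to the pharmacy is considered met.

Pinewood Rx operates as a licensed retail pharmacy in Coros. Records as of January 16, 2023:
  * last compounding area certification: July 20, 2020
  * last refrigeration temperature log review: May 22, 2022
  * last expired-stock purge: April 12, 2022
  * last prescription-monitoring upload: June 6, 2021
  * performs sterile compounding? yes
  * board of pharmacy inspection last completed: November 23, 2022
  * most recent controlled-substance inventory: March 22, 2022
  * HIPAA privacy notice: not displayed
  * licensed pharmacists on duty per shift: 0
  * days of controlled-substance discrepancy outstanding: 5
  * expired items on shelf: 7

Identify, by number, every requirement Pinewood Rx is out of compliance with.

2, 4, 6, 7, 8, 9

1. refrigeration temperature log review 239 days ago vs limit 270 → met
2. expired items on shelf 7 > 5 → not met
3. board of pharmacy inspection 54 days ago vs limit 60 → met
4. days of controlled-substance discrepancy outstanding 5 > 3 → not met
5. condition 'performs sterile compounding' holds; expired-stock purge 279 days ago vs limit 365 → met
6. HIPAA privacy notice absent → not met
7. compounding area certification 910 days ago vs limit 730 → not met
8. licensed pharmacists on duty per shift 0 < 2 → not met
9. prescription-monitoring upload 589 days ago vs limit 540 → not met
10. controlled-substance inventory 300 days ago vs limit 540 → met
Not met: 2, 4, 6, 7, 8, 9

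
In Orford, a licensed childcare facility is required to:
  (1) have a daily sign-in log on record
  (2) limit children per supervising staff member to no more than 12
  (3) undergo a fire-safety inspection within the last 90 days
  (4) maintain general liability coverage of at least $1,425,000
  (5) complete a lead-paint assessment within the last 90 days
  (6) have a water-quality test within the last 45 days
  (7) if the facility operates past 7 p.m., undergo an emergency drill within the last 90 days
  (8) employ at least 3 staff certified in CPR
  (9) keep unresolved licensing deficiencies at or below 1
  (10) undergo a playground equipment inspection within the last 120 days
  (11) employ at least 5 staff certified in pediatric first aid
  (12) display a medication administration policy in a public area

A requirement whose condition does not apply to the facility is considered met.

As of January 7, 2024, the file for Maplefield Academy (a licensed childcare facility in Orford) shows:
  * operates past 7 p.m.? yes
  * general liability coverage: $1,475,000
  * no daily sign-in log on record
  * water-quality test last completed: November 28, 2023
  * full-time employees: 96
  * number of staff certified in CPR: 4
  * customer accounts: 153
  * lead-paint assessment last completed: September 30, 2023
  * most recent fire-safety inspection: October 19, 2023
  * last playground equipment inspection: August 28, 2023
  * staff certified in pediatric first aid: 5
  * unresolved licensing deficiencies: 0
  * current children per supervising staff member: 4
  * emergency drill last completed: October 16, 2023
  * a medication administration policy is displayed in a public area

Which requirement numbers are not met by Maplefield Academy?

1. daily sign-in log absent → not met
2. children per supervising staff member 4 ≤ 12 → met
3. fire-safety inspection 80 days ago vs limit 90 → met
4. general liability coverage $1,475,000 ≥ $1,425,000 → met
5. lead-paint assessment 99 days ago vs limit 90 → not met
6. water-quality test 40 days ago vs limit 45 → met
7. condition 'operates past 7 p.m.' holds; emergency drill 83 days ago vs limit 90 → met
8. staff certified in CPR 4 ≥ 3 → met
9. unresolved licensing deficiencies 0 ≤ 1 → met
10. playground equipment inspection 132 days ago vs limit 120 → not met
11. staff certified in pediatric first aid 5 ≥ 5 → met
12. medication administration policy present → met
Not met: 1, 5, 10

1, 5, 10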